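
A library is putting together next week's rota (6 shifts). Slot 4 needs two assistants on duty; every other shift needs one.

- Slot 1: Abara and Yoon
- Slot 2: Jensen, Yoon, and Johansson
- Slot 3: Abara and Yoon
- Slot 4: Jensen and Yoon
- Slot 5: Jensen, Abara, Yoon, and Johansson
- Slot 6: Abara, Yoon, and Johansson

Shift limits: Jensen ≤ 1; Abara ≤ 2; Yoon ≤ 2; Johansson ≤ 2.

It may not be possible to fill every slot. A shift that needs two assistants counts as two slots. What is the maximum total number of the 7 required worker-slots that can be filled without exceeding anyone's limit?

7

Total capacity across all assistants is 1+2+2+2 = 7, and 7 slots are needed, so at most 7 can be filled.
An assignment achieving 7: Slot 1→Abara, Slot 2→Yoon, Slot 3→Abara, Slot 4→Jensen+Yoon, Slot 5→Johansson, Slot 6→Johansson.
Loads: Jensen 1/1, Abara 2/2, Yoon 2/2, Johansson 2/2.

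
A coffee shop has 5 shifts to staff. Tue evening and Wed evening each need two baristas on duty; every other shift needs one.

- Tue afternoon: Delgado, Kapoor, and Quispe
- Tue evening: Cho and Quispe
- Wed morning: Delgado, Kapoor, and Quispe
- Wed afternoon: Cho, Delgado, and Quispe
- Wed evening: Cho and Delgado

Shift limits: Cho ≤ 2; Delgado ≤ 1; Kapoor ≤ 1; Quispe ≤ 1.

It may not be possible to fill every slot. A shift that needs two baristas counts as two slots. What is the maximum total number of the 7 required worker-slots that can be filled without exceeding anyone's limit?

Total capacity across all baristas is 2+1+1+1 = 5, and 7 slots are needed, so at most 5 can be filled.
An assignment achieving 5: Tue afternoon→Kapoor, Tue evening→Cho+Quispe, Wed evening→Cho+Delgado.
Loads: Cho 2/2, Delgado 1/1, Kapoor 1/1, Quispe 1/1.

5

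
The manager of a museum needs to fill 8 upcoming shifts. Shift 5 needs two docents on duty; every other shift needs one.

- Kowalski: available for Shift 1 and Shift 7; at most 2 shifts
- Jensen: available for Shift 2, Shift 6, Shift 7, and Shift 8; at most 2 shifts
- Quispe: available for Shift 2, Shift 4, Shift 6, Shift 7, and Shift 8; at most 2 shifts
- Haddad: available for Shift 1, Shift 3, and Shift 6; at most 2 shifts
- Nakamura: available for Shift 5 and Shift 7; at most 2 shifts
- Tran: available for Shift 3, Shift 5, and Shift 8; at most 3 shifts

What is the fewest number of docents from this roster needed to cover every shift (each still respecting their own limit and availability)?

4

9 slots to fill and no one can take more than 3, so at least ⌈9/3⌉ = 3 docents are needed.
Any 3 docents together have capacity at most 3+2+2 = 7 < 9 slots, so 3 can never suffice.
Quispe, Haddad, Nakamura, and Tran alone can cover everything: Shift 1→Haddad, Shift 2→Quispe, Shift 3→Tran, Shift 4→Quispe, Shift 5→Nakamura+Tran, Shift 6→Haddad, Shift 7→Nakamura, Shift 8→Tran.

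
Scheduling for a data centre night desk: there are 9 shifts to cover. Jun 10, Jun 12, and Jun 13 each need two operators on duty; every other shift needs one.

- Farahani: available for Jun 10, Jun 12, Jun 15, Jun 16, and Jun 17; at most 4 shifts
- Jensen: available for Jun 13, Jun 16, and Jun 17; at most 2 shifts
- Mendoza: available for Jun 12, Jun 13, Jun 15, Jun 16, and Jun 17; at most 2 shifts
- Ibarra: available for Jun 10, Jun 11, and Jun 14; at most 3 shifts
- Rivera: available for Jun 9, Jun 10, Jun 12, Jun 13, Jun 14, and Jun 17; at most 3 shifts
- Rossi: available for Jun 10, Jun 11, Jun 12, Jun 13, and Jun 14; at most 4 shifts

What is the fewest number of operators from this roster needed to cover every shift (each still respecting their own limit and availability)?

4

12 slots to fill and no one can take more than 4, so at least ⌈12/4⌉ = 3 operators are needed.
Any 3 operators together have capacity at most 4+4+3 = 11 < 12 slots, so 3 can never suffice.
Farahani, Jensen, Ibarra, and Rivera alone can cover everything: Jun 9→Rivera, Jun 10→Farahani+Ibarra, Jun 11→Ibarra, Jun 12→Farahani+Rivera, Jun 13→Jensen+Rivera, Jun 14→Ibarra, Jun 15→Farahani, Jun 16→Farahani, Jun 17→Jensen.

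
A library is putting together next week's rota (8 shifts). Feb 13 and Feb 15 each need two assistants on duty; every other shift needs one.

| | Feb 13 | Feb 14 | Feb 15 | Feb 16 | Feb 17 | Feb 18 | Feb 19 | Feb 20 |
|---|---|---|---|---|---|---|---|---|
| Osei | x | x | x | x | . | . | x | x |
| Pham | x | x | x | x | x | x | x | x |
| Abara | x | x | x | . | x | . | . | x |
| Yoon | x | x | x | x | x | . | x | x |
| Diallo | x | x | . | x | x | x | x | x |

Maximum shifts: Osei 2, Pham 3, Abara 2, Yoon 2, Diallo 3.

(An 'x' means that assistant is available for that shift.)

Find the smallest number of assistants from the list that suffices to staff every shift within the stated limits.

4

10 slots to fill and no one can take more than 3, so at least ⌈10/3⌉ = 4 assistants are needed.
Osei, Pham, Abara, and Diallo alone can cover everything: Feb 13→Abara+Diallo, Feb 14→Abara, Feb 15→Osei+Pham, Feb 16→Osei, Feb 17→Pham, Feb 18→Pham, Feb 19→Diallo, Feb 20→Diallo.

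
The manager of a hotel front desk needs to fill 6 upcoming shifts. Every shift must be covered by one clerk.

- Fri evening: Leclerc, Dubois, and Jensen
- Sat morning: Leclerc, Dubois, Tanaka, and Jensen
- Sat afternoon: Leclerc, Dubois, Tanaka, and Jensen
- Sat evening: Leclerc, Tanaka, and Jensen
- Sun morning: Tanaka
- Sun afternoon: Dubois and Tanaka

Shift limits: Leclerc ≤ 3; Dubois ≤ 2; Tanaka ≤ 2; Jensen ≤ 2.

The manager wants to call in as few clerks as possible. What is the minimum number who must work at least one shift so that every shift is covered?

6 slots to fill and no one can take more than 3, so at least ⌈6/3⌉ = 2 clerks are needed.
Any 2 clerks together have capacity at most 3+2 = 5 < 6 slots, so 2 can never suffice.
Leclerc, Dubois, and Tanaka alone can cover everything: Fri evening→Leclerc, Sat morning→Leclerc, Sat afternoon→Dubois, Sat evening→Leclerc, Sun morning→Tanaka, Sun afternoon→Dubois.

3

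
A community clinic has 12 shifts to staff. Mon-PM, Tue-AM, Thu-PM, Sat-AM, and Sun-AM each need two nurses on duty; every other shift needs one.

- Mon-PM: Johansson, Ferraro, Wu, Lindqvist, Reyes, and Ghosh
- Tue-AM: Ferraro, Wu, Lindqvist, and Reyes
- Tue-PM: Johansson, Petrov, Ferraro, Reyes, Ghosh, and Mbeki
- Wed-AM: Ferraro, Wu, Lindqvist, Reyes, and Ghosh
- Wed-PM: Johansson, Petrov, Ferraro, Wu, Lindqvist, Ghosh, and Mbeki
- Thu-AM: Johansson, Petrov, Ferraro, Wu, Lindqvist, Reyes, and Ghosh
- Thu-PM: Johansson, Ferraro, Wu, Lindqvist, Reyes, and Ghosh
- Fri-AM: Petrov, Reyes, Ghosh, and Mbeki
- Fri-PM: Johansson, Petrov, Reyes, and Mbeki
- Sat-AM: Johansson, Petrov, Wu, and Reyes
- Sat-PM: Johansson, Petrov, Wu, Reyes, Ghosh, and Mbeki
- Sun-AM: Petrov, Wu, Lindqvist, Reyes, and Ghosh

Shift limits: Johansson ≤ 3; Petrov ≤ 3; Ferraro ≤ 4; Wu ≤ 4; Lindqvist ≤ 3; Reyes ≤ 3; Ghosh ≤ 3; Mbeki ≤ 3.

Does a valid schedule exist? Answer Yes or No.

Yes

One valid schedule: Mon-PM→Wu+Lindqvist, Tue-AM→Ferraro+Wu, Tue-PM→Johansson, Wed-AM→Ferraro, Wed-PM→Ferraro, Thu-AM→Ferraro, Thu-PM→Wu+Lindqvist, Fri-AM→Petrov, Fri-PM→Johansson, Sat-AM→Johansson+Petrov, Sat-PM→Petrov, Sun-AM→Wu+Lindqvist.
Loads: Johansson 3/3, Petrov 3/3, Ferraro 4/4, Wu 4/4, Lindqvist 3/3, Reyes 0/3, Ghosh 0/3, Mbeki 0/3 — all within limits.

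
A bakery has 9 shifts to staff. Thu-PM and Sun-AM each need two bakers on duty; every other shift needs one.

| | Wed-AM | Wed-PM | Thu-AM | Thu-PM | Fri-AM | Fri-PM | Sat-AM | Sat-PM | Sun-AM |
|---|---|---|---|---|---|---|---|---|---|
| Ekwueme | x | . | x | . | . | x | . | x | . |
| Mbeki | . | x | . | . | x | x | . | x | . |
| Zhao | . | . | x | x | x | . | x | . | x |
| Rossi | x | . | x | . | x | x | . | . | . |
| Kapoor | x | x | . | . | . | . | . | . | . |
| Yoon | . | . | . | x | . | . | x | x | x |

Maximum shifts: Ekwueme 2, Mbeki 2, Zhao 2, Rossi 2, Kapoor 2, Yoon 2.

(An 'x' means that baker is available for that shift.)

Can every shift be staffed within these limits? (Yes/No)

Total capacity is 12 and 11 slots are needed, so capacity alone doesn't rule it out.
Shifts {Thu-PM, Sat-AM, Sun-AM} need 5 worker-slots in total, but the bakers available for any of those shifts (Zhao and Yoon) can supply at most 4 among them. So no valid schedule exists.

No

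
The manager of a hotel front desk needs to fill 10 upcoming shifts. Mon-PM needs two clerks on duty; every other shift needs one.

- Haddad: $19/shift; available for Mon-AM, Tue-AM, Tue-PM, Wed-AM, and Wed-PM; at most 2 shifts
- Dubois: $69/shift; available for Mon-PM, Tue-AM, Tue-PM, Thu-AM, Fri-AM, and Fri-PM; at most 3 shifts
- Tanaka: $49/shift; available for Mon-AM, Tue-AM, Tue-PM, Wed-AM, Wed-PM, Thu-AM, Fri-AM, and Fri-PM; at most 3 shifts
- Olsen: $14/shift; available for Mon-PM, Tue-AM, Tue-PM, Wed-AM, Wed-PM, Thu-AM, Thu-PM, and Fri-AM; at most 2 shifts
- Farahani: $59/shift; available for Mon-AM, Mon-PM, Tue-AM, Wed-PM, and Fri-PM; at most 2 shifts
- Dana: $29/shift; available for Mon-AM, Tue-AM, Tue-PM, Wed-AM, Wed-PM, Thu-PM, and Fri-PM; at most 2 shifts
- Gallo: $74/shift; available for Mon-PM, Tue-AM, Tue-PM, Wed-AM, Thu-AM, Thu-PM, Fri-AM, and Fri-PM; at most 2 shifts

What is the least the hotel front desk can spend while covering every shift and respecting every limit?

Picking the cheapest available clerk for each shift independently would cost $219, but that ignores the shift limits.
An optimal schedule: Mon-AM→Haddad, Mon-PM→Olsen+Farahani, Tue-AM→Farahani, Tue-PM→Tanaka, Wed-AM→Haddad, Wed-PM→Dana, Thu-AM→Tanaka, Thu-PM→Olsen, Fri-AM→Tanaka, Fri-PM→Dana.
Total: 19 + 14 + 59 + 59 + 49 + 19 + 29 + 49 + 14 + 49 + 29 = $389.

$389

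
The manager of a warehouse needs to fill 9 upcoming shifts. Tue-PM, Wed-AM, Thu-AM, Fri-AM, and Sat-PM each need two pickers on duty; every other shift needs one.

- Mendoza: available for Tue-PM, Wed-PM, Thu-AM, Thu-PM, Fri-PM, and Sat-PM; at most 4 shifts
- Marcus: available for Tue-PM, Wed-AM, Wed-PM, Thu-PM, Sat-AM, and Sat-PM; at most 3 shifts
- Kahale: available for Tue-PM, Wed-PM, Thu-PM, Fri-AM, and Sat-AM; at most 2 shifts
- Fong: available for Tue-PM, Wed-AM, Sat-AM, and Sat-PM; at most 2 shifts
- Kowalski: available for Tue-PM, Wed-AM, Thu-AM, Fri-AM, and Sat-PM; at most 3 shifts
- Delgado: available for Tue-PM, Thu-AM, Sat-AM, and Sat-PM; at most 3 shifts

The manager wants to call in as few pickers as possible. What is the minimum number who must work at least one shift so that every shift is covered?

14 slots to fill and no one can take more than 4, so at least ⌈14/4⌉ = 4 pickers are needed.
Any 4 pickers together have capacity at most 4+3+3+3 = 13 < 14 slots, so 4 can never suffice.
Mendoza, Marcus, Kahale, Fong, and Kowalski alone can cover everything: Tue-PM→Kahale+Kowalski, Wed-AM→Marcus+Fong, Wed-PM→Mendoza, Thu-AM→Mendoza+Kowalski, Thu-PM→Mendoza, Fri-AM→Kahale+Kowalski, Fri-PM→Mendoza, Sat-AM→Marcus, Sat-PM→Marcus+Fong.

5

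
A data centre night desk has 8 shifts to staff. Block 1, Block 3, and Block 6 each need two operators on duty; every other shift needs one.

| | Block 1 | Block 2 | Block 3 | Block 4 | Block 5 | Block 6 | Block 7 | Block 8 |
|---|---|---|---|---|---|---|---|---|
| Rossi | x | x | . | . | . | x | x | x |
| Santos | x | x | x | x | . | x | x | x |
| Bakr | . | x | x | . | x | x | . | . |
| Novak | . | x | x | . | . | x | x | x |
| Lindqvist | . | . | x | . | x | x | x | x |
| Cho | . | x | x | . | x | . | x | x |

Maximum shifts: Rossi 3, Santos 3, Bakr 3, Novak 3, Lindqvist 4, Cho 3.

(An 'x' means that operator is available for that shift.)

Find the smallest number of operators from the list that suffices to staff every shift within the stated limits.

4

11 slots to fill and no one can take more than 4, so at least ⌈11/4⌉ = 3 operators are needed.
Any 3 operators together have capacity at most 4+3+3 = 10 < 11 slots, so 3 can never suffice.
Rossi, Santos, Bakr, and Novak alone can cover everything: Block 1→Rossi+Santos, Block 2→Novak, Block 3→Santos+Bakr, Block 4→Santos, Block 5→Bakr, Block 6→Bakr+Novak, Block 7→Rossi, Block 8→Rossi.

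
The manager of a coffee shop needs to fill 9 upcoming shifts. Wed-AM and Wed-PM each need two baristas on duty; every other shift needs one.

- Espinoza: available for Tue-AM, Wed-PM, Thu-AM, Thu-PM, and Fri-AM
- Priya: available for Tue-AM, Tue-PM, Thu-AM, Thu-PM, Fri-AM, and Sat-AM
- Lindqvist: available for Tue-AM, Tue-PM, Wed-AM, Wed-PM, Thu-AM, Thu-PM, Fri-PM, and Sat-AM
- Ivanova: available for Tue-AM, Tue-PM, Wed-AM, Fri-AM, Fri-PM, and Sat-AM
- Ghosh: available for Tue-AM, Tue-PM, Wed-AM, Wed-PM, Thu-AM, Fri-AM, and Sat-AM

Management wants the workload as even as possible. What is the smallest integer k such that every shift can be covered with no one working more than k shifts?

3

With 5 baristas and 11 worker-slots to fill, someone must work at least ⌈11/5⌉ = 3 shifts, so k ≥ 3.
k = 3 works: Tue-AM→Ivanova, Tue-PM→Priya, Wed-AM→Lindqvist+Ivanova, Wed-PM→Espinoza+Lindqvist, Thu-AM→Espinoza, Thu-PM→Espinoza, Fri-AM→Priya, Fri-PM→Lindqvist, Sat-AM→Priya.
Loads: Espinoza 3, Priya 3, Lindqvist 3, Ivanova 2, Ghosh 0 — all ≤ 3.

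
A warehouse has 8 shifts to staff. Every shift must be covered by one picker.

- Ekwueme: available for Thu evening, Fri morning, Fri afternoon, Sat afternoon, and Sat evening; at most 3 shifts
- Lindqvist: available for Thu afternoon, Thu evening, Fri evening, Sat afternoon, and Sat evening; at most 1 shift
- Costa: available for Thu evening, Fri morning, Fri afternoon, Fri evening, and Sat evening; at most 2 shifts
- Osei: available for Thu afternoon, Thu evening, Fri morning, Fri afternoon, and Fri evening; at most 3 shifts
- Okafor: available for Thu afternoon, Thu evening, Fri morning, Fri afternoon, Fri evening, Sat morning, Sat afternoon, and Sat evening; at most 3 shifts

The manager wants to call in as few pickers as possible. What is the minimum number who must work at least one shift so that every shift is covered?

3

8 slots to fill and no one can take more than 3, so at least ⌈8/3⌉ = 3 pickers are needed.
Ekwueme, Costa, and Okafor alone can cover everything: Thu afternoon→Okafor, Thu evening→Ekwueme, Fri morning→Ekwueme, Fri afternoon→Costa, Fri evening→Costa, Sat morning→Okafor, Sat afternoon→Ekwueme, Sat evening→Okafor.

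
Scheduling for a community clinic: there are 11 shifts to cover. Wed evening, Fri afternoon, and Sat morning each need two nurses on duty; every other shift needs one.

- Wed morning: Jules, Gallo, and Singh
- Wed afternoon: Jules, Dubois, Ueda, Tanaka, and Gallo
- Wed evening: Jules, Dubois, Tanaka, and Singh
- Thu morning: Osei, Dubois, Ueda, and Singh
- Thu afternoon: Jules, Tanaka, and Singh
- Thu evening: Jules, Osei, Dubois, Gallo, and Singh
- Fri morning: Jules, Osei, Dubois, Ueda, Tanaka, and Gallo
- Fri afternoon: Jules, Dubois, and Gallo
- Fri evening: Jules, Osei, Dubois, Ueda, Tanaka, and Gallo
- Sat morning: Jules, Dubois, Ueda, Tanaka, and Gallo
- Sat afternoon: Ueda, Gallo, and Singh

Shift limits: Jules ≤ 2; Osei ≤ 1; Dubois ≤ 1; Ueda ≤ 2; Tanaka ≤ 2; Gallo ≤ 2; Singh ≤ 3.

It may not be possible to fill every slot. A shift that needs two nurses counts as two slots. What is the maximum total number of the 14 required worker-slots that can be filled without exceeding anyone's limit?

Total capacity across all nurses is 2+1+1+2+2+2+3 = 13, and 14 slots are needed, so at most 13 can be filled.
An assignment achieving 13: Wed morning→Jules, Wed afternoon→Ueda, Wed evening→Tanaka+Singh, Thu morning→Singh, Thu afternoon→Jules, Thu evening→Singh, Fri morning→Osei, Fri afternoon→Dubois+Gallo, Sat morning→Tanaka+Gallo, Sat afternoon→Ueda.
Loads: Jules 2/2, Osei 1/1, Dubois 1/1, Ueda 2/2, Tanaka 2/2, Gallo 2/2, Singh 3/3.

13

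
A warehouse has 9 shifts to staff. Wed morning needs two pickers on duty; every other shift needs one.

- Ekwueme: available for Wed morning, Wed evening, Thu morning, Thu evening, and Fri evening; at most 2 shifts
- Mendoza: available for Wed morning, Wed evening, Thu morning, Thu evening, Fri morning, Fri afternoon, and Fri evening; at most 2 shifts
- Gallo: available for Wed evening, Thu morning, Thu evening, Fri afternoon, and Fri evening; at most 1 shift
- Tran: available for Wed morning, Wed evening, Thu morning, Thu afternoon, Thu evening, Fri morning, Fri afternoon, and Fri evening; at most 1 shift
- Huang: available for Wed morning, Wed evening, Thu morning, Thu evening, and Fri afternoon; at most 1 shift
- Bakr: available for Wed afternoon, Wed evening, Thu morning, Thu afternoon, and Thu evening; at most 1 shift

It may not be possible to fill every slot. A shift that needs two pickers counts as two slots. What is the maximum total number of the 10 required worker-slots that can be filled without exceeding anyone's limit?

8

Total capacity across all pickers is 2+2+1+1+1+1 = 8, and 10 slots are needed, so at most 8 can be filled.
An assignment achieving 8: Wed morning→Ekwueme+Mendoza, Wed afternoon→Bakr, Wed evening→Huang, Thu afternoon→Tran, Fri morning→Mendoza, Fri afternoon→Gallo, Fri evening→Ekwueme.
Loads: Ekwueme 2/2, Mendoza 2/2, Gallo 1/1, Tran 1/1, Huang 1/1, Bakr 1/1.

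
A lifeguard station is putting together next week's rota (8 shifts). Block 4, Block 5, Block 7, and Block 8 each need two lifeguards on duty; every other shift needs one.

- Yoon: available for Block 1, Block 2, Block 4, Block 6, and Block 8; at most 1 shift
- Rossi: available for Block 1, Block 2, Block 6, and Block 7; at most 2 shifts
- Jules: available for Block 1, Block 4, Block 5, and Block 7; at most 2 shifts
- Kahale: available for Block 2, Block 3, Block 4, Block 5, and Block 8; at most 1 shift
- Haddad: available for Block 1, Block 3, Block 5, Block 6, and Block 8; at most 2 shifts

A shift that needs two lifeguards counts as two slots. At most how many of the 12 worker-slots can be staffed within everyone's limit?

8

Total capacity across all lifeguards is 1+2+2+1+2 = 8, and 12 slots are needed, so at most 8 can be filled.
An assignment achieving 8: Block 2→Yoon, Block 3→Kahale, Block 4→Jules, Block 5→Haddad, Block 6→Rossi, Block 7→Rossi+Jules, Block 8→Haddad.
Loads: Yoon 1/1, Rossi 2/2, Jules 2/2, Kahale 1/1, Haddad 2/2.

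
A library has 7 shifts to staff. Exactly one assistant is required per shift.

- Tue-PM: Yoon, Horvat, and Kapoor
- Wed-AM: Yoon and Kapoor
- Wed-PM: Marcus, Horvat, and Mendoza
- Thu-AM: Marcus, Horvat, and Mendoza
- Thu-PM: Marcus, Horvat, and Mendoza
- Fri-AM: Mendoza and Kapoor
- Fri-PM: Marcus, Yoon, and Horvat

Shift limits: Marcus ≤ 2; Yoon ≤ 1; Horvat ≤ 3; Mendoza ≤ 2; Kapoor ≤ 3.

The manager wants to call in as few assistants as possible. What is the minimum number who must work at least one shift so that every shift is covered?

7 slots to fill and no one can take more than 3, so at least ⌈7/3⌉ = 3 assistants are needed.
Marcus, Horvat, and Kapoor alone can cover everything: Tue-PM→Horvat, Wed-AM→Kapoor, Wed-PM→Marcus, Thu-AM→Marcus, Thu-PM→Horvat, Fri-AM→Kapoor, Fri-PM→Horvat.

3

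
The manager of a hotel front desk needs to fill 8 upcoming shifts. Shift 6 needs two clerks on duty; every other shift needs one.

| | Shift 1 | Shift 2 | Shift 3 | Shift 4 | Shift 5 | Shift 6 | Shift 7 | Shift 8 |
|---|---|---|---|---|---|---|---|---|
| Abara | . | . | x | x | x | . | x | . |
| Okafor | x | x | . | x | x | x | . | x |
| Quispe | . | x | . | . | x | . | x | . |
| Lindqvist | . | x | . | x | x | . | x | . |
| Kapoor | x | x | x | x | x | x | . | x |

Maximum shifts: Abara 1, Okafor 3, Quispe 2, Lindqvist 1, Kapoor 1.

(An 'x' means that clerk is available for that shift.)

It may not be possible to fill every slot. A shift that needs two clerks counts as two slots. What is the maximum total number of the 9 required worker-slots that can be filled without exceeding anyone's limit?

Total capacity across all clerks is 1+3+2+1+1 = 8, and 9 slots are needed, so at most 8 can be filled.
An assignment achieving 8: Shift 1→Okafor, Shift 2→Quispe, Shift 3→Abara, Shift 4→Lindqvist, Shift 6→Okafor+Kapoor, Shift 7→Quispe, Shift 8→Okafor.
Loads: Abara 1/1, Okafor 3/3, Quispe 2/2, Lindqvist 1/1, Kapoor 1/1.

8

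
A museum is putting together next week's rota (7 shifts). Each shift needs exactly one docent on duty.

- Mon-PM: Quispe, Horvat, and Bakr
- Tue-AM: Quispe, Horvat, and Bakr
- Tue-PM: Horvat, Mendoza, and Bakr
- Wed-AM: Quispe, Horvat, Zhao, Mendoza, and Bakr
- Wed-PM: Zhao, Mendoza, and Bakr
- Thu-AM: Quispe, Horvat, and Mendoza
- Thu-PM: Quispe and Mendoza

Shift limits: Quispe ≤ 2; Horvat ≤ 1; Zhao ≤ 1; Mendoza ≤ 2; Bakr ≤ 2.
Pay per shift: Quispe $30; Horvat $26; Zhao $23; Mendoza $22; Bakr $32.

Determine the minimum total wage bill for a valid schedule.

$185

Picking the cheapest available docent for each shift independently would cost $162, but that ignores the shift limits.
An optimal schedule: Mon-PM→Quispe, Tue-AM→Horvat, Tue-PM→Mendoza, Wed-AM→Bakr, Wed-PM→Zhao, Thu-AM→Mendoza, Thu-PM→Quispe.
Total: 30 + 26 + 22 + 32 + 23 + 22 + 30 = $185.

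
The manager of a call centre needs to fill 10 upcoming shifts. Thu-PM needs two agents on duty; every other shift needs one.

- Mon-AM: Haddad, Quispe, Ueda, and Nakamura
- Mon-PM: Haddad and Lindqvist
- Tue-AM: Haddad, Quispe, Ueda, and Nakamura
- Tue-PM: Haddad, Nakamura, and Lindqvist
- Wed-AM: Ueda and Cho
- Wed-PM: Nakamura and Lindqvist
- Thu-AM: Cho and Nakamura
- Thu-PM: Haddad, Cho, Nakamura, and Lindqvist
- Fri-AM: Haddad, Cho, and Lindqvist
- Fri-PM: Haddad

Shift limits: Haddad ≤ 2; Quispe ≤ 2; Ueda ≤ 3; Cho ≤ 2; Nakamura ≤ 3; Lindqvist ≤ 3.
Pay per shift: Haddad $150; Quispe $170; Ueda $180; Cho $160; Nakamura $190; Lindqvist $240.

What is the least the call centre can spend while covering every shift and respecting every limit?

$1950

Fri-PM can only be covered by Haddad, so that assignment is forced.
Picking the cheapest available agent for each shift independently would cost $1720, but that ignores the shift limits.
An optimal schedule: Mon-AM→Quispe, Mon-PM→Haddad, Tue-AM→Quispe, Tue-PM→Nakamura, Wed-AM→Ueda, Wed-PM→Nakamura, Thu-AM→Cho, Thu-PM→Nakamura+Lindqvist, Fri-AM→Cho, Fri-PM→Haddad.
Total: 170 + 150 + 170 + 190 + 180 + 190 + 160 + 190 + 240 + 160 + 150 = $1950.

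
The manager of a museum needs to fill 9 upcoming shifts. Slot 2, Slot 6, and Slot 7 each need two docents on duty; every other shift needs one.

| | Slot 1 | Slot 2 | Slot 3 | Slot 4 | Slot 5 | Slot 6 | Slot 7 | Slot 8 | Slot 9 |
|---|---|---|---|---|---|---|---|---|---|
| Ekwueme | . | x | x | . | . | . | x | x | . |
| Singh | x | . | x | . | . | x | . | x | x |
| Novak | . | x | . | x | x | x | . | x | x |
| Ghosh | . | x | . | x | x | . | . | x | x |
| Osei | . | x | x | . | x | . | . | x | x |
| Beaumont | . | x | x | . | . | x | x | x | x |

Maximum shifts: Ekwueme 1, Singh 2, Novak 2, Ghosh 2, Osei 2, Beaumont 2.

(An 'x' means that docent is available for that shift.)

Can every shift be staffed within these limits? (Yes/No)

Total capacity is 1+2+2+2+2+2 = 11 but 12 worker-slots are needed — infeasible.

No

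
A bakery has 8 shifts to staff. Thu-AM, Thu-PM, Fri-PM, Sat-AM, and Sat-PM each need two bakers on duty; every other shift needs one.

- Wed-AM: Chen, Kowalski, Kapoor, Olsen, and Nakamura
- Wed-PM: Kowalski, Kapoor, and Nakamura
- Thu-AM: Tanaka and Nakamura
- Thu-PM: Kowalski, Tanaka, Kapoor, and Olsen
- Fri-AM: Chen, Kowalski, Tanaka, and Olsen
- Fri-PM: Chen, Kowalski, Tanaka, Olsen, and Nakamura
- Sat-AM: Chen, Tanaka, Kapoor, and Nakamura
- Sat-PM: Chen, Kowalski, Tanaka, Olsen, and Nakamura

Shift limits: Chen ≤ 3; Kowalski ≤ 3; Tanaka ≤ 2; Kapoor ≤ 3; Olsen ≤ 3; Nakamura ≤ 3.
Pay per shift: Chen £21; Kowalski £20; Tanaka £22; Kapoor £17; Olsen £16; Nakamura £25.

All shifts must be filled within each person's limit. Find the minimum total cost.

£248

Thu-AM can only be covered by Tanaka and Nakamura, so that assignment is forced.
Picking the cheapest available baker for each shift independently would cost £239, but that ignores the shift limits.
An optimal schedule: Wed-AM→Olsen, Wed-PM→Kapoor, Thu-AM→Tanaka+Nakamura, Thu-PM→Kapoor+Kowalski, Fri-AM→Olsen, Fri-PM→Olsen+Kowalski, Sat-AM→Kapoor+Chen, Sat-PM→Kowalski+Chen.
Total: 16 + 17 + 22 + 25 + 17 + 20 + 16 + 16 + 20 + 17 + 21 + 20 + 21 = £248.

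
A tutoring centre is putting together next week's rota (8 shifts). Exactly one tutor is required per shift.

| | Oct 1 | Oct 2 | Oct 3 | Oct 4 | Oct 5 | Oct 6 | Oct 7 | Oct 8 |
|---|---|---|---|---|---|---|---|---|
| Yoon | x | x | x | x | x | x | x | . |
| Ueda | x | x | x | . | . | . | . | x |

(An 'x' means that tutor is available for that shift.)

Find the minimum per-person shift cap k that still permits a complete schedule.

4

With 2 tutors and 8 worker-slots to fill, someone must work at least ⌈8/2⌉ = 4 shifts, so k ≥ 4.
k = 4 works: Oct 1→Ueda, Oct 2→Ueda, Oct 3→Ueda, Oct 4→Yoon, Oct 5→Yoon, Oct 6→Yoon, Oct 7→Yoon, Oct 8→Ueda.
Loads: Yoon 4, Ueda 4 — all ≤ 4.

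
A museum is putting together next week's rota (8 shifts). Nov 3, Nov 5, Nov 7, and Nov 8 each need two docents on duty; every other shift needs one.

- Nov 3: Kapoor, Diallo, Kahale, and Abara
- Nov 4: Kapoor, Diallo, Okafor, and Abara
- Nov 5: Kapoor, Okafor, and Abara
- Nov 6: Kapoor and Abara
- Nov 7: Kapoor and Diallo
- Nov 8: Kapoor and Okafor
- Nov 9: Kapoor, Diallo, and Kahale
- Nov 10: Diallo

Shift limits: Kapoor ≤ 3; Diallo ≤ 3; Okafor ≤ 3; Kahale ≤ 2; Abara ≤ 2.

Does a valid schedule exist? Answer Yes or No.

Nov 7 can only be covered by Kapoor and Diallo, so that assignment is forced.
Nov 8 can only be covered by Kapoor and Okafor, so that assignment is forced.
Nov 10 can only be covered by Diallo, so that assignment is forced.
One valid schedule: Nov 3→Kahale+Abara, Nov 4→Okafor, Nov 5→Okafor+Abara, Nov 6→Kapoor, Nov 7→Kapoor+Diallo, Nov 8→Kapoor+Okafor, Nov 9→Diallo, Nov 10→Diallo.
Loads: Kapoor 3/3, Diallo 3/3, Okafor 3/3, Kahale 1/2, Abara 2/2 — all within limits.

Yes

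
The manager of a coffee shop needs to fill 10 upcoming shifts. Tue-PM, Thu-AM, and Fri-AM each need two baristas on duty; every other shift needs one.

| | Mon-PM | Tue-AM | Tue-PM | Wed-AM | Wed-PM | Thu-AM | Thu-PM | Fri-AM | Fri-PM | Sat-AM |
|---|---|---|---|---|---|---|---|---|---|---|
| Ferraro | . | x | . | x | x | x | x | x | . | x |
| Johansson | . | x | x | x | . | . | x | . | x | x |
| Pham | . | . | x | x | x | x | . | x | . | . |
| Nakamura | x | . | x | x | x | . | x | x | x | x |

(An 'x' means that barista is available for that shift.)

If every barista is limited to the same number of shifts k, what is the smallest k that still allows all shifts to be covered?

With 4 baristas and 13 worker-slots to fill, someone must work at least ⌈13/4⌉ = 4 shifts, so k ≥ 4.
k = 4 works: Mon-PM→Nakamura, Tue-AM→Ferraro, Tue-PM→Johansson+Pham, Wed-AM→Johansson, Wed-PM→Ferraro, Thu-AM→Ferraro+Pham, Thu-PM→Ferraro, Fri-AM→Pham+Nakamura, Fri-PM→Johansson, Sat-AM→Johansson.
Loads: Ferraro 4, Johansson 4, Pham 3, Nakamura 2 — all ≤ 4.

4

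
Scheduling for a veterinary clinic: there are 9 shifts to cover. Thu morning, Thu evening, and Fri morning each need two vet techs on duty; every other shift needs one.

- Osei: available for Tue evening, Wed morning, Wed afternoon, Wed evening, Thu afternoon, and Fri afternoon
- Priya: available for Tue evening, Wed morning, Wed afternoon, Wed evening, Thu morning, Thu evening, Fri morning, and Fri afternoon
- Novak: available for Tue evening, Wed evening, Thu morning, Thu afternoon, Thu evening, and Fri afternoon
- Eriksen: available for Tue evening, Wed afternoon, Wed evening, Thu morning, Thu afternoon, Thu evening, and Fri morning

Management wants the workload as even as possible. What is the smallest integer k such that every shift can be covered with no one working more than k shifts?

3

With 4 vet techs and 12 worker-slots to fill, someone must work at least ⌈12/4⌉ = 3 shifts, so k ≥ 3.
k = 3 works: Tue evening→Eriksen, Wed morning→Osei, Wed afternoon→Osei, Wed evening→Eriksen, Thu morning→Priya+Novak, Thu afternoon→Osei, Thu evening→Priya+Novak, Fri morning→Priya+Eriksen, Fri afternoon→Novak.
Loads: Osei 3, Priya 3, Novak 3, Eriksen 3 — all ≤ 3.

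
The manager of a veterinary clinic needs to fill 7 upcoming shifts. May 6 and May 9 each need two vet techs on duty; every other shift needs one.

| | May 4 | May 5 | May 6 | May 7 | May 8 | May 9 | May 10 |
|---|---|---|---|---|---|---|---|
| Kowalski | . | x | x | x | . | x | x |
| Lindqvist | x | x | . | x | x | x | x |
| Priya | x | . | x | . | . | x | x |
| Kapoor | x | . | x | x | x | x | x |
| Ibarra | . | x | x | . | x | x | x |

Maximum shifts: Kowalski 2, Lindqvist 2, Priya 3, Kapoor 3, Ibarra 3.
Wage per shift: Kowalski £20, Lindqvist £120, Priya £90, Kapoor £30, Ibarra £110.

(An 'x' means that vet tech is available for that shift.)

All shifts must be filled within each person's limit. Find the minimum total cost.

Picking the cheapest available vet tech for each shift independently would cost £220, but that ignores the shift limits.
An optimal schedule: May 4→Kapoor, May 5→Kowalski, May 6→Kapoor+Priya, May 7→Kowalski, May 8→Kapoor, May 9→Priya+Ibarra, May 10→Priya.
Total: 30 + 20 + 30 + 90 + 20 + 30 + 90 + 110 + 90 = £510.

£510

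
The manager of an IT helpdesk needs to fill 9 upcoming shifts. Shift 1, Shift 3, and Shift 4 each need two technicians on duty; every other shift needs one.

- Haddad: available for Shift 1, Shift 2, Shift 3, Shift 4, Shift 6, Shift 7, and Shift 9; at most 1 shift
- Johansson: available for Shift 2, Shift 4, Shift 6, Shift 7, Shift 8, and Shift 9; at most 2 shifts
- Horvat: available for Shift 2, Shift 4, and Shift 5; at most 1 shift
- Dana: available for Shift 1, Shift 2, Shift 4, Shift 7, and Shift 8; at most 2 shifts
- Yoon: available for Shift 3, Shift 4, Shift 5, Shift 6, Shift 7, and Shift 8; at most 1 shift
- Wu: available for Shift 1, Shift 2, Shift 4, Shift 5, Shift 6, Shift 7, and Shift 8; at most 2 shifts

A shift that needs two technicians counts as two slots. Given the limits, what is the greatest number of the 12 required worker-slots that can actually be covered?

9

Total capacity across all technicians is 1+2+1+2+1+2 = 9, and 12 slots are needed, so at most 9 can be filled.
An assignment achieving 9: Shift 1→Dana+Wu, Shift 2→Wu, Shift 3→Haddad+Yoon, Shift 5→Horvat, Shift 6→Johansson, Shift 8→Dana, Shift 9→Johansson.
Loads: Haddad 1/1, Johansson 2/2, Horvat 1/1, Dana 2/2, Yoon 1/1, Wu 2/2.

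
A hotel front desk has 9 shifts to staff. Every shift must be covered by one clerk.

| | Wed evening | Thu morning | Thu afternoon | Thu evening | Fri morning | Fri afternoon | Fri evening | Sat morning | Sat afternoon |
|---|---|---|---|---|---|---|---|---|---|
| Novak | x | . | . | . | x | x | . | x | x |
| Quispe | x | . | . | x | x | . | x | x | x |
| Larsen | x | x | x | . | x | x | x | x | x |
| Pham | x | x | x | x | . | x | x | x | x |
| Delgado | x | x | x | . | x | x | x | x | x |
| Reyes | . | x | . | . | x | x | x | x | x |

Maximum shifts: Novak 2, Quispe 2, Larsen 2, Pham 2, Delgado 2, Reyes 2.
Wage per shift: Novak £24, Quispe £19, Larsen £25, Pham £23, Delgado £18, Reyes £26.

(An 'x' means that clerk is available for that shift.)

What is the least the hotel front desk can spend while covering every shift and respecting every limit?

£193

Picking the cheapest available clerk for each shift independently would cost £163, but that ignores the shift limits.
An optimal schedule: Wed evening→Quispe, Thu morning→Delgado, Thu afternoon→Delgado, Thu evening→Quispe, Fri morning→Novak, Fri afternoon→Pham, Fri evening→Pham, Sat morning→Novak, Sat afternoon→Larsen.
Total: 19 + 18 + 18 + 19 + 24 + 23 + 23 + 24 + 25 = £193.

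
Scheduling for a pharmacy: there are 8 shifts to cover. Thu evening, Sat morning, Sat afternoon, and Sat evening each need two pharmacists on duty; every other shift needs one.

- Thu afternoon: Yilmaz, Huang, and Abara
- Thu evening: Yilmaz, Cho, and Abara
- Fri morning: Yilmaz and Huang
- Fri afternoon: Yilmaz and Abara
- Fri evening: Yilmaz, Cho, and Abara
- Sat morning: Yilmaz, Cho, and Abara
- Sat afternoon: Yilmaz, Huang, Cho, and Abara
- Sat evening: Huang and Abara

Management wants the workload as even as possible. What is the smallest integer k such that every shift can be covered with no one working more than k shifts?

3

With 4 pharmacists and 12 worker-slots to fill, someone must work at least ⌈12/4⌉ = 3 shifts, so k ≥ 3.
k = 3 works: Thu afternoon→Huang, Thu evening→Yilmaz+Cho, Fri morning→Yilmaz, Fri afternoon→Yilmaz, Fri evening→Cho, Sat morning→Cho+Abara, Sat afternoon→Huang+Abara, Sat evening→Huang+Abara.
Loads: Yilmaz 3, Huang 3, Cho 3, Abara 3 — all ≤ 3.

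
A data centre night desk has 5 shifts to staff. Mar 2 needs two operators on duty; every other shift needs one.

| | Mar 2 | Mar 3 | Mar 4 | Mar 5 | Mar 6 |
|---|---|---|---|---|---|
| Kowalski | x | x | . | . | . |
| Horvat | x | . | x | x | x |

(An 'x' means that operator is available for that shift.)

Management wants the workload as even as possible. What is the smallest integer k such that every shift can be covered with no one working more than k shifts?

With 2 operators and 6 worker-slots to fill, someone must work at least ⌈6/2⌉ = 3 shifts, so k ≥ 3.
k = 3 fails: Shifts {Mar 2, Mar 4, Mar 5, Mar 6} need 5 worker-slots in total, but the operators available for any of those shifts (Kowalski and Horvat) can supply at most 4 among them. So no valid schedule exists.
k = 4 works: Mar 2→Kowalski+Horvat, Mar 3→Kowalski, Mar 4→Horvat, Mar 5→Horvat, Mar 6→Horvat.
Loads: Kowalski 2, Horvat 4 — all ≤ 4.

4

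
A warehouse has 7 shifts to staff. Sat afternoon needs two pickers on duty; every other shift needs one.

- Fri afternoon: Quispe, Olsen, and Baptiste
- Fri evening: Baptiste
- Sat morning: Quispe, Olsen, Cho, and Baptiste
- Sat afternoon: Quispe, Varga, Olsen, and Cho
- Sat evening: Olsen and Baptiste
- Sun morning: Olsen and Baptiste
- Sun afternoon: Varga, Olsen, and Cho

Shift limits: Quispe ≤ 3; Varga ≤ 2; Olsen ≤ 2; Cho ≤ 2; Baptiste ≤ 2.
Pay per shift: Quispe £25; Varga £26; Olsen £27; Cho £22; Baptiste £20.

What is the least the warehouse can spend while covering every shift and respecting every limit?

£186

Fri evening can only be covered by Baptiste, so that assignment is forced.
Picking the cheapest available picker for each shift independently would cost £169, but that ignores the shift limits.
An optimal schedule: Fri afternoon→Quispe, Fri evening→Baptiste, Sat morning→Quispe, Sat afternoon→Cho+Quispe, Sat evening→Baptiste, Sun morning→Olsen, Sun afternoon→Cho.
Total: 25 + 20 + 25 + 22 + 25 + 20 + 27 + 22 = £186.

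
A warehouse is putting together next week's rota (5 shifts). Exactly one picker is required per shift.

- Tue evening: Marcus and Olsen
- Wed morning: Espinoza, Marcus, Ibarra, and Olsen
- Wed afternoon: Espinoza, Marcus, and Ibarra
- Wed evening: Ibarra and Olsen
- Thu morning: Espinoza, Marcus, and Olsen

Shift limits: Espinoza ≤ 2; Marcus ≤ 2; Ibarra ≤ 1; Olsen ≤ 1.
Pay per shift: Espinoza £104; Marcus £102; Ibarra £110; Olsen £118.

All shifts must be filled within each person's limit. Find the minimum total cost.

Picking the cheapest available picker for each shift independently would cost £518, but that ignores the shift limits.
An optimal schedule: Tue evening→Marcus, Wed morning→Marcus, Wed afternoon→Espinoza, Wed evening→Ibarra, Thu morning→Espinoza.
Total: 102 + 102 + 104 + 110 + 104 = £522.

£522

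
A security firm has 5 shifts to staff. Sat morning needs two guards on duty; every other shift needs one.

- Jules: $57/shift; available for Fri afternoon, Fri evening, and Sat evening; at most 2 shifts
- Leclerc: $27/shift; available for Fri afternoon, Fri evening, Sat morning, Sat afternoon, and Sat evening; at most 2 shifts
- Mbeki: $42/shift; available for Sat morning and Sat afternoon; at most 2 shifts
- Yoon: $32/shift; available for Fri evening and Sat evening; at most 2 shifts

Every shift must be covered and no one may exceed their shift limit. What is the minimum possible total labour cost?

$202

Sat morning can only be covered by Leclerc and Mbeki, so that assignment is forced.
Picking the cheapest available guard for each shift independently would cost $177, but that ignores the shift limits.
An optimal schedule: Fri afternoon→Leclerc, Fri evening→Yoon, Sat morning→Leclerc+Mbeki, Sat afternoon→Mbeki, Sat evening→Yoon.
Total: 27 + 32 + 27 + 42 + 42 + 32 = $202.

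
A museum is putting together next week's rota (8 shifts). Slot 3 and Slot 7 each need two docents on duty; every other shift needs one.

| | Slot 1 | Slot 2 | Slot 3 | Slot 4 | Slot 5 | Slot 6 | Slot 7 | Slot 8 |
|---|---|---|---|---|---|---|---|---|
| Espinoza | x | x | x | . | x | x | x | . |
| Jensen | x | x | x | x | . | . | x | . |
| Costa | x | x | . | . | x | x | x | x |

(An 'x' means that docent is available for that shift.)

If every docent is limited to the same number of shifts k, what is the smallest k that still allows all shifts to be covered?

With 3 docents and 10 worker-slots to fill, someone must work at least ⌈10/3⌉ = 4 shifts, so k ≥ 4.
k = 4 works: Slot 1→Espinoza, Slot 2→Jensen, Slot 3→Espinoza+Jensen, Slot 4→Jensen, Slot 5→Espinoza, Slot 6→Espinoza, Slot 7→Jensen+Costa, Slot 8→Costa.
Loads: Espinoza 4, Jensen 4, Costa 2 — all ≤ 4.

4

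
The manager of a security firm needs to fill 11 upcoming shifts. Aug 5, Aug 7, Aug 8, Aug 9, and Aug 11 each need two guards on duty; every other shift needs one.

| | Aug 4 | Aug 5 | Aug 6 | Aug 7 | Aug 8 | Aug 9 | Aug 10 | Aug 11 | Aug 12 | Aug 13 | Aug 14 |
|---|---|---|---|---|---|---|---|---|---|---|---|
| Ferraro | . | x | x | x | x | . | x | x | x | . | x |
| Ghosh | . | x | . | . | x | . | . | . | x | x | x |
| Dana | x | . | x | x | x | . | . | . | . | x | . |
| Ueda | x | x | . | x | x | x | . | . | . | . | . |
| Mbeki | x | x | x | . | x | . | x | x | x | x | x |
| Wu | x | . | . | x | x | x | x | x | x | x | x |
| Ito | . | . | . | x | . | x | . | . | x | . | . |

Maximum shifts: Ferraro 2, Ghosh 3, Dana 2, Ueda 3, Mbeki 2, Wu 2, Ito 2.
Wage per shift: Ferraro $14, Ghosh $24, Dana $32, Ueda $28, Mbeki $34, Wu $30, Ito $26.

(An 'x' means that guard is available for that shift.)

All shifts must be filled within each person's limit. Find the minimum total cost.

Picking the cheapest available guard for each shift independently would cost $322, but that ignores the shift limits.
An optimal schedule: Aug 4→Dana, Aug 5→Ghosh+Ueda, Aug 6→Ferraro, Aug 7→Dana+Ito, Aug 8→Ueda+Mbeki, Aug 9→Ueda+Wu, Aug 10→Ferraro, Aug 11→Mbeki+Wu, Aug 12→Ito, Aug 13→Ghosh, Aug 14→Ghosh.
Total: 32 + 24 + 28 + 14 + 32 + 26 + 28 + 34 + 28 + 30 + 14 + 34 + 30 + 26 + 24 + 24 = $428.

$428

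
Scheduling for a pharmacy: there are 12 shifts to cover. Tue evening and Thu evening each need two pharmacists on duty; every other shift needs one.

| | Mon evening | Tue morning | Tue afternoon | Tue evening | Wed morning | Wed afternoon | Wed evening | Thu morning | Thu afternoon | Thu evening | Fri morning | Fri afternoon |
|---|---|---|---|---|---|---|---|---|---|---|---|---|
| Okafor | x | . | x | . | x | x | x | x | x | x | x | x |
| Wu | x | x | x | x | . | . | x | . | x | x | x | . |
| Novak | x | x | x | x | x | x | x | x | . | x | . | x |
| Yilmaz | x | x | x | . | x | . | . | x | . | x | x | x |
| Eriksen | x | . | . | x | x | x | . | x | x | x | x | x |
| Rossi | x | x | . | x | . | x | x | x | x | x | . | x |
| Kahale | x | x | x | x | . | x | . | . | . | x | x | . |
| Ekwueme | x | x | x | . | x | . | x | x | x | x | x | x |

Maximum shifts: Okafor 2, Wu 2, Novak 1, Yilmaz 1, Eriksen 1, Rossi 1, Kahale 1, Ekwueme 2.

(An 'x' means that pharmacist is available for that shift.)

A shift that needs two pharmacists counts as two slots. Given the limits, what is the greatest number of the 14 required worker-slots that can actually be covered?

11

Total capacity across all pharmacists is 2+2+1+1+1+1+1+2 = 11, and 14 slots are needed, so at most 11 can be filled.
An assignment achieving 11: Tue morning→Yilmaz, Tue afternoon→Kahale, Tue evening→Wu+Novak, Wed morning→Okafor, Wed afternoon→Okafor, Wed evening→Wu, Thu morning→Rossi, Thu afternoon→Eriksen, Fri morning→Ekwueme, Fri afternoon→Ekwueme.
Loads: Okafor 2/2, Wu 2/2, Novak 1/1, Yilmaz 1/1, Eriksen 1/1, Rossi 1/1, Kahale 1/1, Ekwueme 2/2.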